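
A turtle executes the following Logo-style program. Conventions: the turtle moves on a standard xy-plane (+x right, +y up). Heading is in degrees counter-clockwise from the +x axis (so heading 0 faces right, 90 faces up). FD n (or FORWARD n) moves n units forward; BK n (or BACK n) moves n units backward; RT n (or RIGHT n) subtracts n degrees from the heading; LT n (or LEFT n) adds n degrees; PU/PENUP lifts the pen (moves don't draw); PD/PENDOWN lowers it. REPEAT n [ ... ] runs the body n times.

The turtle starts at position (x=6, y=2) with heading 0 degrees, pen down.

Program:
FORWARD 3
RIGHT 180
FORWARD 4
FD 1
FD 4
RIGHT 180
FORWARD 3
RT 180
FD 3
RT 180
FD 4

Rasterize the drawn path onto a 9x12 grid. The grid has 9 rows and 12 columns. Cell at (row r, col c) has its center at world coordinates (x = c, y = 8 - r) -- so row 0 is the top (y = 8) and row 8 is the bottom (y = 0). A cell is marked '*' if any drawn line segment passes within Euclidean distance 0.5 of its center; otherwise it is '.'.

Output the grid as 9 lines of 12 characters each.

Answer: ............
............
............
............
............
............
**********..
............
............

Derivation:
Segment 0: (6,2) -> (9,2)
Segment 1: (9,2) -> (5,2)
Segment 2: (5,2) -> (4,2)
Segment 3: (4,2) -> (0,2)
Segment 4: (0,2) -> (3,2)
Segment 5: (3,2) -> (0,2)
Segment 6: (0,2) -> (4,2)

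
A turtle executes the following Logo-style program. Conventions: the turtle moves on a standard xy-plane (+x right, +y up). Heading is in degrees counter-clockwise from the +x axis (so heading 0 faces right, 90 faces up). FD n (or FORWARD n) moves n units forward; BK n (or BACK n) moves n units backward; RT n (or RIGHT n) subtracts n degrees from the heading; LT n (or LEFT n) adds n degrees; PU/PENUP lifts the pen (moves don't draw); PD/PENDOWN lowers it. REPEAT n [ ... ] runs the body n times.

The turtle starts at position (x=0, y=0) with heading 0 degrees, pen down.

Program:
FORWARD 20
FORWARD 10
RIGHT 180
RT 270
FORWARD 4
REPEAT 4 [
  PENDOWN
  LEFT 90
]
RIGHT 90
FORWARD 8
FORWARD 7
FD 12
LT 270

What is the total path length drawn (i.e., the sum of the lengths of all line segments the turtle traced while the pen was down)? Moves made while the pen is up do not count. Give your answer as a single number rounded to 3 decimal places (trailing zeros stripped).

Answer: 61

Derivation:
Executing turtle program step by step:
Start: pos=(0,0), heading=0, pen down
FD 20: (0,0) -> (20,0) [heading=0, draw]
FD 10: (20,0) -> (30,0) [heading=0, draw]
RT 180: heading 0 -> 180
RT 270: heading 180 -> 270
FD 4: (30,0) -> (30,-4) [heading=270, draw]
REPEAT 4 [
  -- iteration 1/4 --
  PD: pen down
  LT 90: heading 270 -> 0
  -- iteration 2/4 --
  PD: pen down
  LT 90: heading 0 -> 90
  -- iteration 3/4 --
  PD: pen down
  LT 90: heading 90 -> 180
  -- iteration 4/4 --
  PD: pen down
  LT 90: heading 180 -> 270
]
RT 90: heading 270 -> 180
FD 8: (30,-4) -> (22,-4) [heading=180, draw]
FD 7: (22,-4) -> (15,-4) [heading=180, draw]
FD 12: (15,-4) -> (3,-4) [heading=180, draw]
LT 270: heading 180 -> 90
Final: pos=(3,-4), heading=90, 6 segment(s) drawn

Segment lengths:
  seg 1: (0,0) -> (20,0), length = 20
  seg 2: (20,0) -> (30,0), length = 10
  seg 3: (30,0) -> (30,-4), length = 4
  seg 4: (30,-4) -> (22,-4), length = 8
  seg 5: (22,-4) -> (15,-4), length = 7
  seg 6: (15,-4) -> (3,-4), length = 12
Total = 61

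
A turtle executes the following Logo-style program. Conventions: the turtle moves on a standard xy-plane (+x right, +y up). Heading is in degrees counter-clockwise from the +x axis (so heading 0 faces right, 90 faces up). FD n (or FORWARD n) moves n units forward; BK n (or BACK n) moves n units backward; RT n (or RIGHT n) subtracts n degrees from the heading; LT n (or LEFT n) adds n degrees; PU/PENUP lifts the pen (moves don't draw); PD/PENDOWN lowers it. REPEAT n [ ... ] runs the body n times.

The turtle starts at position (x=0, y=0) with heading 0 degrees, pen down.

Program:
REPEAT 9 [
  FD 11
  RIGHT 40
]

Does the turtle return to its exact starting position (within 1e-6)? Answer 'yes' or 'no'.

Answer: yes

Derivation:
Executing turtle program step by step:
Start: pos=(0,0), heading=0, pen down
REPEAT 9 [
  -- iteration 1/9 --
  FD 11: (0,0) -> (11,0) [heading=0, draw]
  RT 40: heading 0 -> 320
  -- iteration 2/9 --
  FD 11: (11,0) -> (19.426,-7.071) [heading=320, draw]
  RT 40: heading 320 -> 280
  -- iteration 3/9 --
  FD 11: (19.426,-7.071) -> (21.337,-17.904) [heading=280, draw]
  RT 40: heading 280 -> 240
  -- iteration 4/9 --
  FD 11: (21.337,-17.904) -> (15.837,-27.43) [heading=240, draw]
  RT 40: heading 240 -> 200
  -- iteration 5/9 --
  FD 11: (15.837,-27.43) -> (5.5,-31.192) [heading=200, draw]
  RT 40: heading 200 -> 160
  -- iteration 6/9 --
  FD 11: (5.5,-31.192) -> (-4.837,-27.43) [heading=160, draw]
  RT 40: heading 160 -> 120
  -- iteration 7/9 --
  FD 11: (-4.837,-27.43) -> (-10.337,-17.904) [heading=120, draw]
  RT 40: heading 120 -> 80
  -- iteration 8/9 --
  FD 11: (-10.337,-17.904) -> (-8.426,-7.071) [heading=80, draw]
  RT 40: heading 80 -> 40
  -- iteration 9/9 --
  FD 11: (-8.426,-7.071) -> (0,0) [heading=40, draw]
  RT 40: heading 40 -> 0
]
Final: pos=(0,0), heading=0, 9 segment(s) drawn

Start position: (0, 0)
Final position: (0, 0)
Distance = 0; < 1e-6 -> CLOSED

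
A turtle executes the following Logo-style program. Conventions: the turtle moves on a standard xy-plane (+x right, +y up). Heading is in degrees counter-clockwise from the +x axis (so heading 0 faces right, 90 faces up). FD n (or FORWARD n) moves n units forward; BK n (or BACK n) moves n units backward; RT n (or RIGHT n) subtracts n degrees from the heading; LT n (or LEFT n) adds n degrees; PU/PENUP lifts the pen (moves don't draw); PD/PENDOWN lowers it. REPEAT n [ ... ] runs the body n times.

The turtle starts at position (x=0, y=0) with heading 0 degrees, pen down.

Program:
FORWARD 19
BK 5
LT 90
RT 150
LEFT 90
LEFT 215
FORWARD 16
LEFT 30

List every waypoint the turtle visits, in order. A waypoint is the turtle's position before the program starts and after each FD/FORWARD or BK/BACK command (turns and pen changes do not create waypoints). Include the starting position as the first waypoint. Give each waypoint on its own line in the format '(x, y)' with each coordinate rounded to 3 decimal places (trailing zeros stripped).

Executing turtle program step by step:
Start: pos=(0,0), heading=0, pen down
FD 19: (0,0) -> (19,0) [heading=0, draw]
BK 5: (19,0) -> (14,0) [heading=0, draw]
LT 90: heading 0 -> 90
RT 150: heading 90 -> 300
LT 90: heading 300 -> 30
LT 215: heading 30 -> 245
FD 16: (14,0) -> (7.238,-14.501) [heading=245, draw]
LT 30: heading 245 -> 275
Final: pos=(7.238,-14.501), heading=275, 3 segment(s) drawn
Waypoints (4 total):
(0, 0)
(19, 0)
(14, 0)
(7.238, -14.501)

Answer: (0, 0)
(19, 0)
(14, 0)
(7.238, -14.501)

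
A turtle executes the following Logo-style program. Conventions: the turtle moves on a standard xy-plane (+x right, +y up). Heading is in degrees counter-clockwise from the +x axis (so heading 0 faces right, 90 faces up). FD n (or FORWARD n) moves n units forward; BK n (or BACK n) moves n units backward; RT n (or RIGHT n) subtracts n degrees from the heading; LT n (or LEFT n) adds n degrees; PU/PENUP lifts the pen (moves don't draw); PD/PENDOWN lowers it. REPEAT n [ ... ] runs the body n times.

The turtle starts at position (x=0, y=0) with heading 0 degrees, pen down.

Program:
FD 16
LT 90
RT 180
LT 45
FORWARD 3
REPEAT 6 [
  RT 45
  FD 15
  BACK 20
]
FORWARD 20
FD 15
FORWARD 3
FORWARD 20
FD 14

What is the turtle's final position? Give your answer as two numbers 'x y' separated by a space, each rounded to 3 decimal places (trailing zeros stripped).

Executing turtle program step by step:
Start: pos=(0,0), heading=0, pen down
FD 16: (0,0) -> (16,0) [heading=0, draw]
LT 90: heading 0 -> 90
RT 180: heading 90 -> 270
LT 45: heading 270 -> 315
FD 3: (16,0) -> (18.121,-2.121) [heading=315, draw]
REPEAT 6 [
  -- iteration 1/6 --
  RT 45: heading 315 -> 270
  FD 15: (18.121,-2.121) -> (18.121,-17.121) [heading=270, draw]
  BK 20: (18.121,-17.121) -> (18.121,2.879) [heading=270, draw]
  -- iteration 2/6 --
  RT 45: heading 270 -> 225
  FD 15: (18.121,2.879) -> (7.515,-7.728) [heading=225, draw]
  BK 20: (7.515,-7.728) -> (21.657,6.414) [heading=225, draw]
  -- iteration 3/6 --
  RT 45: heading 225 -> 180
  FD 15: (21.657,6.414) -> (6.657,6.414) [heading=180, draw]
  BK 20: (6.657,6.414) -> (26.657,6.414) [heading=180, draw]
  -- iteration 4/6 --
  RT 45: heading 180 -> 135
  FD 15: (26.657,6.414) -> (16.05,17.021) [heading=135, draw]
  BK 20: (16.05,17.021) -> (30.192,2.879) [heading=135, draw]
  -- iteration 5/6 --
  RT 45: heading 135 -> 90
  FD 15: (30.192,2.879) -> (30.192,17.879) [heading=90, draw]
  BK 20: (30.192,17.879) -> (30.192,-2.121) [heading=90, draw]
  -- iteration 6/6 --
  RT 45: heading 90 -> 45
  FD 15: (30.192,-2.121) -> (40.799,8.485) [heading=45, draw]
  BK 20: (40.799,8.485) -> (26.657,-5.657) [heading=45, draw]
]
FD 20: (26.657,-5.657) -> (40.799,8.485) [heading=45, draw]
FD 15: (40.799,8.485) -> (51.406,19.092) [heading=45, draw]
FD 3: (51.406,19.092) -> (53.527,21.213) [heading=45, draw]
FD 20: (53.527,21.213) -> (67.669,35.355) [heading=45, draw]
FD 14: (67.669,35.355) -> (77.569,45.255) [heading=45, draw]
Final: pos=(77.569,45.255), heading=45, 19 segment(s) drawn

Answer: 77.569 45.255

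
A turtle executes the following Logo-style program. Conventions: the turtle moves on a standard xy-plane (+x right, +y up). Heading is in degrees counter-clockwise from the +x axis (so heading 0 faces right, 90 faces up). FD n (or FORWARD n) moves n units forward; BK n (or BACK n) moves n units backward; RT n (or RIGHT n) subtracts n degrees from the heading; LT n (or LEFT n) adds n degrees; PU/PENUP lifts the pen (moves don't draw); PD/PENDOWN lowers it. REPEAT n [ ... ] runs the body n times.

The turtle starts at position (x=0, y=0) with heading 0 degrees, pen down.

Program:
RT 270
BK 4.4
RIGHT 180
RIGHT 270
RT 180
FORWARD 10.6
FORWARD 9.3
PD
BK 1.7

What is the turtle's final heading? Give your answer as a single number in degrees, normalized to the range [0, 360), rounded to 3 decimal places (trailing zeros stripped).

Executing turtle program step by step:
Start: pos=(0,0), heading=0, pen down
RT 270: heading 0 -> 90
BK 4.4: (0,0) -> (0,-4.4) [heading=90, draw]
RT 180: heading 90 -> 270
RT 270: heading 270 -> 0
RT 180: heading 0 -> 180
FD 10.6: (0,-4.4) -> (-10.6,-4.4) [heading=180, draw]
FD 9.3: (-10.6,-4.4) -> (-19.9,-4.4) [heading=180, draw]
PD: pen down
BK 1.7: (-19.9,-4.4) -> (-18.2,-4.4) [heading=180, draw]
Final: pos=(-18.2,-4.4), heading=180, 4 segment(s) drawn

Answer: 180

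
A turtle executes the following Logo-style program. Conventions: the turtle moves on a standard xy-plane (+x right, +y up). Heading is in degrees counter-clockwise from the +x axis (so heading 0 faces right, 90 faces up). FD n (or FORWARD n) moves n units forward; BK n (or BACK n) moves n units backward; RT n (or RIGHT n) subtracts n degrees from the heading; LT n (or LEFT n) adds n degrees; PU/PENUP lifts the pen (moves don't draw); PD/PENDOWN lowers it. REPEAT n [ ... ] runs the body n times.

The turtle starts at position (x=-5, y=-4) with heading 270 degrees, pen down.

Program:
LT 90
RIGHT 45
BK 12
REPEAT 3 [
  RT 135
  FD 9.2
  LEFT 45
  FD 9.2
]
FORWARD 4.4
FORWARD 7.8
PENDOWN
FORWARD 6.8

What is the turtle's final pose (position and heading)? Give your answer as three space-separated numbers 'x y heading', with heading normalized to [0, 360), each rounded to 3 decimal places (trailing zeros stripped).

Answer: -6.556 33.626 45

Derivation:
Executing turtle program step by step:
Start: pos=(-5,-4), heading=270, pen down
LT 90: heading 270 -> 0
RT 45: heading 0 -> 315
BK 12: (-5,-4) -> (-13.485,4.485) [heading=315, draw]
REPEAT 3 [
  -- iteration 1/3 --
  RT 135: heading 315 -> 180
  FD 9.2: (-13.485,4.485) -> (-22.685,4.485) [heading=180, draw]
  LT 45: heading 180 -> 225
  FD 9.2: (-22.685,4.485) -> (-29.191,-2.02) [heading=225, draw]
  -- iteration 2/3 --
  RT 135: heading 225 -> 90
  FD 9.2: (-29.191,-2.02) -> (-29.191,7.18) [heading=90, draw]
  LT 45: heading 90 -> 135
  FD 9.2: (-29.191,7.18) -> (-35.696,13.685) [heading=135, draw]
  -- iteration 3/3 --
  RT 135: heading 135 -> 0
  FD 9.2: (-35.696,13.685) -> (-26.496,13.685) [heading=0, draw]
  LT 45: heading 0 -> 45
  FD 9.2: (-26.496,13.685) -> (-19.991,20.191) [heading=45, draw]
]
FD 4.4: (-19.991,20.191) -> (-16.879,23.302) [heading=45, draw]
FD 7.8: (-16.879,23.302) -> (-11.364,28.817) [heading=45, draw]
PD: pen down
FD 6.8: (-11.364,28.817) -> (-6.556,33.626) [heading=45, draw]
Final: pos=(-6.556,33.626), heading=45, 10 segment(s) drawn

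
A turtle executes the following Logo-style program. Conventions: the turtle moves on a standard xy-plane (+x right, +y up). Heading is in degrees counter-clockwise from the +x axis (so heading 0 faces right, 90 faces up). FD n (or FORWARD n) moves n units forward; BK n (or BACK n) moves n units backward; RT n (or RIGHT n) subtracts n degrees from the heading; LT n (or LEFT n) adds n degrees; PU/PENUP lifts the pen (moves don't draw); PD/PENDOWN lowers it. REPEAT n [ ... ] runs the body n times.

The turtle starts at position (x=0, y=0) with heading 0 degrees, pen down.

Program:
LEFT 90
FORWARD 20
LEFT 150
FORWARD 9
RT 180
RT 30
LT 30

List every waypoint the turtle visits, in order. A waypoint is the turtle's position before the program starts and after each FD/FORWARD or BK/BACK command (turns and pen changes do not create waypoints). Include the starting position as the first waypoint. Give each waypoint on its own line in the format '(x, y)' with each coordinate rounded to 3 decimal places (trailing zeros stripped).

Answer: (0, 0)
(0, 20)
(-4.5, 12.206)

Derivation:
Executing turtle program step by step:
Start: pos=(0,0), heading=0, pen down
LT 90: heading 0 -> 90
FD 20: (0,0) -> (0,20) [heading=90, draw]
LT 150: heading 90 -> 240
FD 9: (0,20) -> (-4.5,12.206) [heading=240, draw]
RT 180: heading 240 -> 60
RT 30: heading 60 -> 30
LT 30: heading 30 -> 60
Final: pos=(-4.5,12.206), heading=60, 2 segment(s) drawn
Waypoints (3 total):
(0, 0)
(0, 20)
(-4.5, 12.206)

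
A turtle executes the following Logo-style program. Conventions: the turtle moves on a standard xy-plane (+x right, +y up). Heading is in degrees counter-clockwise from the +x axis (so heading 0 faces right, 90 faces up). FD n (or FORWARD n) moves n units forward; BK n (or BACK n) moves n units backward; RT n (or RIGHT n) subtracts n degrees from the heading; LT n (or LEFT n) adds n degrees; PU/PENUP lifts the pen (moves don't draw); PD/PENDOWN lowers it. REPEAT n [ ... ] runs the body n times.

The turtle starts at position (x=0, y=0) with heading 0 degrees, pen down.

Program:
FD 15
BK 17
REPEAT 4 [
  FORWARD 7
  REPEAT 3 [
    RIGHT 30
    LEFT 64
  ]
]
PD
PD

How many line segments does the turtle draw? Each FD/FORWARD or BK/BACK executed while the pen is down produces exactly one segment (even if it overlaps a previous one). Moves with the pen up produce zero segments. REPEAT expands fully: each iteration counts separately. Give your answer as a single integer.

Executing turtle program step by step:
Start: pos=(0,0), heading=0, pen down
FD 15: (0,0) -> (15,0) [heading=0, draw]
BK 17: (15,0) -> (-2,0) [heading=0, draw]
REPEAT 4 [
  -- iteration 1/4 --
  FD 7: (-2,0) -> (5,0) [heading=0, draw]
  REPEAT 3 [
    -- iteration 1/3 --
    RT 30: heading 0 -> 330
    LT 64: heading 330 -> 34
    -- iteration 2/3 --
    RT 30: heading 34 -> 4
    LT 64: heading 4 -> 68
    -- iteration 3/3 --
    RT 30: heading 68 -> 38
    LT 64: heading 38 -> 102
  ]
  -- iteration 2/4 --
  FD 7: (5,0) -> (3.545,6.847) [heading=102, draw]
  REPEAT 3 [
    -- iteration 1/3 --
    RT 30: heading 102 -> 72
    LT 64: heading 72 -> 136
    -- iteration 2/3 --
    RT 30: heading 136 -> 106
    LT 64: heading 106 -> 170
    -- iteration 3/3 --
    RT 30: heading 170 -> 140
    LT 64: heading 140 -> 204
  ]
  -- iteration 3/4 --
  FD 7: (3.545,6.847) -> (-2.85,4) [heading=204, draw]
  REPEAT 3 [
    -- iteration 1/3 --
    RT 30: heading 204 -> 174
    LT 64: heading 174 -> 238
    -- iteration 2/3 --
    RT 30: heading 238 -> 208
    LT 64: heading 208 -> 272
    -- iteration 3/3 --
    RT 30: heading 272 -> 242
    LT 64: heading 242 -> 306
  ]
  -- iteration 4/4 --
  FD 7: (-2.85,4) -> (1.264,-1.663) [heading=306, draw]
  REPEAT 3 [
    -- iteration 1/3 --
    RT 30: heading 306 -> 276
    LT 64: heading 276 -> 340
    -- iteration 2/3 --
    RT 30: heading 340 -> 310
    LT 64: heading 310 -> 14
    -- iteration 3/3 --
    RT 30: heading 14 -> 344
    LT 64: heading 344 -> 48
  ]
]
PD: pen down
PD: pen down
Final: pos=(1.264,-1.663), heading=48, 6 segment(s) drawn
Segments drawn: 6

Answer: 6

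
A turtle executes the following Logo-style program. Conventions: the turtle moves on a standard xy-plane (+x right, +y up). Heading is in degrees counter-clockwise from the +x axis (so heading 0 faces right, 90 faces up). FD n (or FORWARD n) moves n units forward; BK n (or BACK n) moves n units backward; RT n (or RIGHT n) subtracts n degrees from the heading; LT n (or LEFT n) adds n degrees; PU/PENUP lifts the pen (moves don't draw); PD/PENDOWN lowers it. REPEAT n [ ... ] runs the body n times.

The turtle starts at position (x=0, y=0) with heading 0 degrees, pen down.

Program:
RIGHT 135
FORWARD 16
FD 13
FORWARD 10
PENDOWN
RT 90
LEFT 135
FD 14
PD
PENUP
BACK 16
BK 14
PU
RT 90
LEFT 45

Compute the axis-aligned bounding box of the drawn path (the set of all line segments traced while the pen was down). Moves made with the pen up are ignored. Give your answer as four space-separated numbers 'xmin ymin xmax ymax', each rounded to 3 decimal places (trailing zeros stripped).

Executing turtle program step by step:
Start: pos=(0,0), heading=0, pen down
RT 135: heading 0 -> 225
FD 16: (0,0) -> (-11.314,-11.314) [heading=225, draw]
FD 13: (-11.314,-11.314) -> (-20.506,-20.506) [heading=225, draw]
FD 10: (-20.506,-20.506) -> (-27.577,-27.577) [heading=225, draw]
PD: pen down
RT 90: heading 225 -> 135
LT 135: heading 135 -> 270
FD 14: (-27.577,-27.577) -> (-27.577,-41.577) [heading=270, draw]
PD: pen down
PU: pen up
BK 16: (-27.577,-41.577) -> (-27.577,-25.577) [heading=270, move]
BK 14: (-27.577,-25.577) -> (-27.577,-11.577) [heading=270, move]
PU: pen up
RT 90: heading 270 -> 180
LT 45: heading 180 -> 225
Final: pos=(-27.577,-11.577), heading=225, 4 segment(s) drawn

Segment endpoints: x in {-27.577, -20.506, -11.314, 0}, y in {-41.577, -27.577, -20.506, -11.314, 0}
xmin=-27.577, ymin=-41.577, xmax=0, ymax=0

Answer: -27.577 -41.577 0 0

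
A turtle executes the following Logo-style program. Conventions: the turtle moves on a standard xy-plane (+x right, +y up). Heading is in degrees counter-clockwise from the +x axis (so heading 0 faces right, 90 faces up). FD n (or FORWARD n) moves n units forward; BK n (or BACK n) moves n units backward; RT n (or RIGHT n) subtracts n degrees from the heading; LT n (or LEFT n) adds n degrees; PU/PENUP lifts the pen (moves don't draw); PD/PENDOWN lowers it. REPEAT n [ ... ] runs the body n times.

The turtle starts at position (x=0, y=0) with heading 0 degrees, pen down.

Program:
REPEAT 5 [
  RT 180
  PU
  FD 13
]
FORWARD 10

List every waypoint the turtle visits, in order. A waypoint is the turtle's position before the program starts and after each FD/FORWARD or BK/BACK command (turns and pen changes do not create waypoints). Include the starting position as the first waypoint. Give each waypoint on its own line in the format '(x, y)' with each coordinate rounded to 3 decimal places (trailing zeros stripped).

Executing turtle program step by step:
Start: pos=(0,0), heading=0, pen down
REPEAT 5 [
  -- iteration 1/5 --
  RT 180: heading 0 -> 180
  PU: pen up
  FD 13: (0,0) -> (-13,0) [heading=180, move]
  -- iteration 2/5 --
  RT 180: heading 180 -> 0
  PU: pen up
  FD 13: (-13,0) -> (0,0) [heading=0, move]
  -- iteration 3/5 --
  RT 180: heading 0 -> 180
  PU: pen up
  FD 13: (0,0) -> (-13,0) [heading=180, move]
  -- iteration 4/5 --
  RT 180: heading 180 -> 0
  PU: pen up
  FD 13: (-13,0) -> (0,0) [heading=0, move]
  -- iteration 5/5 --
  RT 180: heading 0 -> 180
  PU: pen up
  FD 13: (0,0) -> (-13,0) [heading=180, move]
]
FD 10: (-13,0) -> (-23,0) [heading=180, move]
Final: pos=(-23,0), heading=180, 0 segment(s) drawn
Waypoints (7 total):
(0, 0)
(-13, 0)
(0, 0)
(-13, 0)
(0, 0)
(-13, 0)
(-23, 0)

Answer: (0, 0)
(-13, 0)
(0, 0)
(-13, 0)
(0, 0)
(-13, 0)
(-23, 0)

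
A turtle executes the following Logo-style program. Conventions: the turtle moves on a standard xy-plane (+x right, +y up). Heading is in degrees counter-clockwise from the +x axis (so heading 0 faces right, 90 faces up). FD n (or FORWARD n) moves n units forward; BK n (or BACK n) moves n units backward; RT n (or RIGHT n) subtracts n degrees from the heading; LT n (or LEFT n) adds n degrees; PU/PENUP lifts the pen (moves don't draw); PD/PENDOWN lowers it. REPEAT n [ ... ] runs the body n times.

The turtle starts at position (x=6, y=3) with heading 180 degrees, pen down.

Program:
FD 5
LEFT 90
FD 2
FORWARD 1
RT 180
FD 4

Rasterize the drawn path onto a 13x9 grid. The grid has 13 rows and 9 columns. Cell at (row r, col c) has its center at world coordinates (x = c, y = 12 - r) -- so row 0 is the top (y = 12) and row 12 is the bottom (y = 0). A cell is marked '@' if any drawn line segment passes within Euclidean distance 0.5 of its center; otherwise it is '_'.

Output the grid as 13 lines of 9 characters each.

Segment 0: (6,3) -> (1,3)
Segment 1: (1,3) -> (1,1)
Segment 2: (1,1) -> (1,0)
Segment 3: (1,0) -> (1,4)

Answer: _________
_________
_________
_________
_________
_________
_________
_________
_@_______
_@@@@@@__
_@_______
_@_______
_@_______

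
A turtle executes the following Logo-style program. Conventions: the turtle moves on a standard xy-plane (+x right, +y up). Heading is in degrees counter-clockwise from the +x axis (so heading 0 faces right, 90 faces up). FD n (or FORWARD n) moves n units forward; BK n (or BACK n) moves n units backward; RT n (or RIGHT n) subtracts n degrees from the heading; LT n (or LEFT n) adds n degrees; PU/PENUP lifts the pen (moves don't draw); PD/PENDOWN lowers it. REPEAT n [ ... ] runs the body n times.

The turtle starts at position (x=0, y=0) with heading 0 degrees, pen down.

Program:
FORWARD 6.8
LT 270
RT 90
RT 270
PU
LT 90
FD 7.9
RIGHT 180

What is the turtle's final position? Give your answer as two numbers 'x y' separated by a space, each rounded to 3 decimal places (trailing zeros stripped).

Answer: 14.7 0

Derivation:
Executing turtle program step by step:
Start: pos=(0,0), heading=0, pen down
FD 6.8: (0,0) -> (6.8,0) [heading=0, draw]
LT 270: heading 0 -> 270
RT 90: heading 270 -> 180
RT 270: heading 180 -> 270
PU: pen up
LT 90: heading 270 -> 0
FD 7.9: (6.8,0) -> (14.7,0) [heading=0, move]
RT 180: heading 0 -> 180
Final: pos=(14.7,0), heading=180, 1 segment(s) drawn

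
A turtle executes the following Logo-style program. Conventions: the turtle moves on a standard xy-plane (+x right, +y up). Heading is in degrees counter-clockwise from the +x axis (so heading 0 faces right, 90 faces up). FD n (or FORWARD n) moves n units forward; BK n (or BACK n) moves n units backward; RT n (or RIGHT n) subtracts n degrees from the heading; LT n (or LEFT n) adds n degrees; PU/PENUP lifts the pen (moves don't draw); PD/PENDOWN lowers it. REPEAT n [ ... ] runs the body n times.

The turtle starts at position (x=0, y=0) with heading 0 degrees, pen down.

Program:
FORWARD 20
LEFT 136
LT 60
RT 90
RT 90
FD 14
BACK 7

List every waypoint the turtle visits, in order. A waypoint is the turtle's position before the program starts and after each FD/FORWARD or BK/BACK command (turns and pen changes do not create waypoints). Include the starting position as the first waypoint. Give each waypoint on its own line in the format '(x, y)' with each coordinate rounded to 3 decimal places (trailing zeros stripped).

Answer: (0, 0)
(20, 0)
(33.458, 3.859)
(26.729, 1.929)

Derivation:
Executing turtle program step by step:
Start: pos=(0,0), heading=0, pen down
FD 20: (0,0) -> (20,0) [heading=0, draw]
LT 136: heading 0 -> 136
LT 60: heading 136 -> 196
RT 90: heading 196 -> 106
RT 90: heading 106 -> 16
FD 14: (20,0) -> (33.458,3.859) [heading=16, draw]
BK 7: (33.458,3.859) -> (26.729,1.929) [heading=16, draw]
Final: pos=(26.729,1.929), heading=16, 3 segment(s) drawn
Waypoints (4 total):
(0, 0)
(20, 0)
(33.458, 3.859)
(26.729, 1.929)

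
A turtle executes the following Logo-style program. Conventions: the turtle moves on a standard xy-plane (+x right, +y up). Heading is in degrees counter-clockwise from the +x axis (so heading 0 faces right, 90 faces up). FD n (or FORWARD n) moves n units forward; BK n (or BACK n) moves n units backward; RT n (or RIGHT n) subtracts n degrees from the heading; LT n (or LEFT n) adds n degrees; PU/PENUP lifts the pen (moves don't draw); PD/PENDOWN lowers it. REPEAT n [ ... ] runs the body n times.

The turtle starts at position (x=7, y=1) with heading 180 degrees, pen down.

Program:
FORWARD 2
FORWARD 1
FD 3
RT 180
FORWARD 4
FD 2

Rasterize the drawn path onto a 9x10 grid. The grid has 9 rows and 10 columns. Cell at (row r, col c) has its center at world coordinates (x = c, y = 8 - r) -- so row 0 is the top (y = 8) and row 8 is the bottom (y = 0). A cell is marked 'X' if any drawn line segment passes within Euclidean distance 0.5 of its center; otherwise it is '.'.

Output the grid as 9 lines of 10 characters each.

Answer: ..........
..........
..........
..........
..........
..........
..........
.XXXXXXX..
..........

Derivation:
Segment 0: (7,1) -> (5,1)
Segment 1: (5,1) -> (4,1)
Segment 2: (4,1) -> (1,1)
Segment 3: (1,1) -> (5,1)
Segment 4: (5,1) -> (7,1)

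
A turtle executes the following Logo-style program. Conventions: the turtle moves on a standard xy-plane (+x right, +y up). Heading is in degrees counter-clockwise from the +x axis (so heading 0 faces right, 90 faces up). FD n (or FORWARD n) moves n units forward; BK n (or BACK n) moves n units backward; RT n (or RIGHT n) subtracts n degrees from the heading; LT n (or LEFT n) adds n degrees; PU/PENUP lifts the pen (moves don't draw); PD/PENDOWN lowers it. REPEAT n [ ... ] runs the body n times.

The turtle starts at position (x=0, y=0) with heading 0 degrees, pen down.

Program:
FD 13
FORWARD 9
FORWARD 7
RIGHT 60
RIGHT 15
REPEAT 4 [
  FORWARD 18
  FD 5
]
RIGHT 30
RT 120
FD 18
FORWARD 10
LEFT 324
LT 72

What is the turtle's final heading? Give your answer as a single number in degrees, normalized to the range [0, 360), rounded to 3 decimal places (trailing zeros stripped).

Answer: 171

Derivation:
Executing turtle program step by step:
Start: pos=(0,0), heading=0, pen down
FD 13: (0,0) -> (13,0) [heading=0, draw]
FD 9: (13,0) -> (22,0) [heading=0, draw]
FD 7: (22,0) -> (29,0) [heading=0, draw]
RT 60: heading 0 -> 300
RT 15: heading 300 -> 285
REPEAT 4 [
  -- iteration 1/4 --
  FD 18: (29,0) -> (33.659,-17.387) [heading=285, draw]
  FD 5: (33.659,-17.387) -> (34.953,-22.216) [heading=285, draw]
  -- iteration 2/4 --
  FD 18: (34.953,-22.216) -> (39.612,-39.603) [heading=285, draw]
  FD 5: (39.612,-39.603) -> (40.906,-44.433) [heading=285, draw]
  -- iteration 3/4 --
  FD 18: (40.906,-44.433) -> (45.564,-61.819) [heading=285, draw]
  FD 5: (45.564,-61.819) -> (46.859,-66.649) [heading=285, draw]
  -- iteration 4/4 --
  FD 18: (46.859,-66.649) -> (51.517,-84.036) [heading=285, draw]
  FD 5: (51.517,-84.036) -> (52.811,-88.865) [heading=285, draw]
]
RT 30: heading 285 -> 255
RT 120: heading 255 -> 135
FD 18: (52.811,-88.865) -> (40.083,-76.137) [heading=135, draw]
FD 10: (40.083,-76.137) -> (33.012,-69.066) [heading=135, draw]
LT 324: heading 135 -> 99
LT 72: heading 99 -> 171
Final: pos=(33.012,-69.066), heading=171, 13 segment(s) drawn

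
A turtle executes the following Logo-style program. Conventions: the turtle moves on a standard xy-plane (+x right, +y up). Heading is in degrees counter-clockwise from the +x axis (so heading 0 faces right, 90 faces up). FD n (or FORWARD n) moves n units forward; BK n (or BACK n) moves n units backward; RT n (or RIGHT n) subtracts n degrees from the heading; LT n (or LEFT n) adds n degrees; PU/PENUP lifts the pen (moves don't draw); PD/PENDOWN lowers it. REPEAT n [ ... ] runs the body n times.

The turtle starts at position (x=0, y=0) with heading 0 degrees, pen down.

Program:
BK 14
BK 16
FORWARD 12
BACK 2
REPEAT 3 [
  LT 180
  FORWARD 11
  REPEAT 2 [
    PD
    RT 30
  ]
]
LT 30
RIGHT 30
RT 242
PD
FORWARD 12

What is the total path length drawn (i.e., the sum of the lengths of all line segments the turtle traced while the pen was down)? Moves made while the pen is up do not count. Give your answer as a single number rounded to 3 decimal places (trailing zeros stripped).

Executing turtle program step by step:
Start: pos=(0,0), heading=0, pen down
BK 14: (0,0) -> (-14,0) [heading=0, draw]
BK 16: (-14,0) -> (-30,0) [heading=0, draw]
FD 12: (-30,0) -> (-18,0) [heading=0, draw]
BK 2: (-18,0) -> (-20,0) [heading=0, draw]
REPEAT 3 [
  -- iteration 1/3 --
  LT 180: heading 0 -> 180
  FD 11: (-20,0) -> (-31,0) [heading=180, draw]
  REPEAT 2 [
    -- iteration 1/2 --
    PD: pen down
    RT 30: heading 180 -> 150
    -- iteration 2/2 --
    PD: pen down
    RT 30: heading 150 -> 120
  ]
  -- iteration 2/3 --
  LT 180: heading 120 -> 300
  FD 11: (-31,0) -> (-25.5,-9.526) [heading=300, draw]
  REPEAT 2 [
    -- iteration 1/2 --
    PD: pen down
    RT 30: heading 300 -> 270
    -- iteration 2/2 --
    PD: pen down
    RT 30: heading 270 -> 240
  ]
  -- iteration 3/3 --
  LT 180: heading 240 -> 60
  FD 11: (-25.5,-9.526) -> (-20,0) [heading=60, draw]
  REPEAT 2 [
    -- iteration 1/2 --
    PD: pen down
    RT 30: heading 60 -> 30
    -- iteration 2/2 --
    PD: pen down
    RT 30: heading 30 -> 0
  ]
]
LT 30: heading 0 -> 30
RT 30: heading 30 -> 0
RT 242: heading 0 -> 118
PD: pen down
FD 12: (-20,0) -> (-25.634,10.595) [heading=118, draw]
Final: pos=(-25.634,10.595), heading=118, 8 segment(s) drawn

Segment lengths:
  seg 1: (0,0) -> (-14,0), length = 14
  seg 2: (-14,0) -> (-30,0), length = 16
  seg 3: (-30,0) -> (-18,0), length = 12
  seg 4: (-18,0) -> (-20,0), length = 2
  seg 5: (-20,0) -> (-31,0), length = 11
  seg 6: (-31,0) -> (-25.5,-9.526), length = 11
  seg 7: (-25.5,-9.526) -> (-20,0), length = 11
  seg 8: (-20,0) -> (-25.634,10.595), length = 12
Total = 89

Answer: 89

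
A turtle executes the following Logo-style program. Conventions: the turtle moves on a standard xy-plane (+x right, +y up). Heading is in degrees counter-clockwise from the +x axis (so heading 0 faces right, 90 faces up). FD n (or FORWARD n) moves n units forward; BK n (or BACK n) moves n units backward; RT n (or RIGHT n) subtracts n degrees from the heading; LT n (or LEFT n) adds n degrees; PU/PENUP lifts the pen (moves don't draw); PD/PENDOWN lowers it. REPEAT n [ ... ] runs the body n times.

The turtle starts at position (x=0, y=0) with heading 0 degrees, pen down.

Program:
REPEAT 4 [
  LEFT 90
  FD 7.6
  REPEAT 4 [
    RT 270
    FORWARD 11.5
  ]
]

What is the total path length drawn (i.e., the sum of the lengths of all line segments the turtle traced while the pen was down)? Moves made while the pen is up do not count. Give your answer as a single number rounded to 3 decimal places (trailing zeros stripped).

Answer: 214.4

Derivation:
Executing turtle program step by step:
Start: pos=(0,0), heading=0, pen down
REPEAT 4 [
  -- iteration 1/4 --
  LT 90: heading 0 -> 90
  FD 7.6: (0,0) -> (0,7.6) [heading=90, draw]
  REPEAT 4 [
    -- iteration 1/4 --
    RT 270: heading 90 -> 180
    FD 11.5: (0,7.6) -> (-11.5,7.6) [heading=180, draw]
    -- iteration 2/4 --
    RT 270: heading 180 -> 270
    FD 11.5: (-11.5,7.6) -> (-11.5,-3.9) [heading=270, draw]
    -- iteration 3/4 --
    RT 270: heading 270 -> 0
    FD 11.5: (-11.5,-3.9) -> (0,-3.9) [heading=0, draw]
    -- iteration 4/4 --
    RT 270: heading 0 -> 90
    FD 11.5: (0,-3.9) -> (0,7.6) [heading=90, draw]
  ]
  -- iteration 2/4 --
  LT 90: heading 90 -> 180
  FD 7.6: (0,7.6) -> (-7.6,7.6) [heading=180, draw]
  REPEAT 4 [
    -- iteration 1/4 --
    RT 270: heading 180 -> 270
    FD 11.5: (-7.6,7.6) -> (-7.6,-3.9) [heading=270, draw]
    -- iteration 2/4 --
    RT 270: heading 270 -> 0
    FD 11.5: (-7.6,-3.9) -> (3.9,-3.9) [heading=0, draw]
    -- iteration 3/4 --
    RT 270: heading 0 -> 90
    FD 11.5: (3.9,-3.9) -> (3.9,7.6) [heading=90, draw]
    -- iteration 4/4 --
    RT 270: heading 90 -> 180
    FD 11.5: (3.9,7.6) -> (-7.6,7.6) [heading=180, draw]
  ]
  -- iteration 3/4 --
  LT 90: heading 180 -> 270
  FD 7.6: (-7.6,7.6) -> (-7.6,0) [heading=270, draw]
  REPEAT 4 [
    -- iteration 1/4 --
    RT 270: heading 270 -> 0
    FD 11.5: (-7.6,0) -> (3.9,0) [heading=0, draw]
    -- iteration 2/4 --
    RT 270: heading 0 -> 90
    FD 11.5: (3.9,0) -> (3.9,11.5) [heading=90, draw]
    -- iteration 3/4 --
    RT 270: heading 90 -> 180
    FD 11.5: (3.9,11.5) -> (-7.6,11.5) [heading=180, draw]
    -- iteration 4/4 --
    RT 270: heading 180 -> 270
    FD 11.5: (-7.6,11.5) -> (-7.6,0) [heading=270, draw]
  ]
  -- iteration 4/4 --
  LT 90: heading 270 -> 0
  FD 7.6: (-7.6,0) -> (0,0) [heading=0, draw]
  REPEAT 4 [
    -- iteration 1/4 --
    RT 270: heading 0 -> 90
    FD 11.5: (0,0) -> (0,11.5) [heading=90, draw]
    -- iteration 2/4 --
    RT 270: heading 90 -> 180
    FD 11.5: (0,11.5) -> (-11.5,11.5) [heading=180, draw]
    -- iteration 3/4 --
    RT 270: heading 180 -> 270
    FD 11.5: (-11.5,11.5) -> (-11.5,0) [heading=270, draw]
    -- iteration 4/4 --
    RT 270: heading 270 -> 0
    FD 11.5: (-11.5,0) -> (0,0) [heading=0, draw]
  ]
]
Final: pos=(0,0), heading=0, 20 segment(s) drawn

Segment lengths:
  seg 1: (0,0) -> (0,7.6), length = 7.6
  seg 2: (0,7.6) -> (-11.5,7.6), length = 11.5
  seg 3: (-11.5,7.6) -> (-11.5,-3.9), length = 11.5
  seg 4: (-11.5,-3.9) -> (0,-3.9), length = 11.5
  seg 5: (0,-3.9) -> (0,7.6), length = 11.5
  seg 6: (0,7.6) -> (-7.6,7.6), length = 7.6
  seg 7: (-7.6,7.6) -> (-7.6,-3.9), length = 11.5
  seg 8: (-7.6,-3.9) -> (3.9,-3.9), length = 11.5
  seg 9: (3.9,-3.9) -> (3.9,7.6), length = 11.5
  seg 10: (3.9,7.6) -> (-7.6,7.6), length = 11.5
  seg 11: (-7.6,7.6) -> (-7.6,0), length = 7.6
  seg 12: (-7.6,0) -> (3.9,0), length = 11.5
  seg 13: (3.9,0) -> (3.9,11.5), length = 11.5
  seg 14: (3.9,11.5) -> (-7.6,11.5), length = 11.5
  seg 15: (-7.6,11.5) -> (-7.6,0), length = 11.5
  seg 16: (-7.6,0) -> (0,0), length = 7.6
  seg 17: (0,0) -> (0,11.5), length = 11.5
  seg 18: (0,11.5) -> (-11.5,11.5), length = 11.5
  seg 19: (-11.5,11.5) -> (-11.5,0), length = 11.5
  seg 20: (-11.5,0) -> (0,0), length = 11.5
Total = 214.4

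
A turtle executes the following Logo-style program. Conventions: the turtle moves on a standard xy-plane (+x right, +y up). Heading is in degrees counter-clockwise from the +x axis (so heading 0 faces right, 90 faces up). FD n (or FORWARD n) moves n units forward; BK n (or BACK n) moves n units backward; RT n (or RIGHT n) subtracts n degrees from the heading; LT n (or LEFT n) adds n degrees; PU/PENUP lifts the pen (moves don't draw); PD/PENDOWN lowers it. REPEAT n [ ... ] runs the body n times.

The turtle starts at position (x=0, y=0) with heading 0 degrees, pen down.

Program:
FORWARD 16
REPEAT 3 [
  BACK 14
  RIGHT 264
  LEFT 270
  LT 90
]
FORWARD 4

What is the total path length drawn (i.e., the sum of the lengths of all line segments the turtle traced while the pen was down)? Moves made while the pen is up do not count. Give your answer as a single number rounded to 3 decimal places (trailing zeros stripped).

Answer: 62

Derivation:
Executing turtle program step by step:
Start: pos=(0,0), heading=0, pen down
FD 16: (0,0) -> (16,0) [heading=0, draw]
REPEAT 3 [
  -- iteration 1/3 --
  BK 14: (16,0) -> (2,0) [heading=0, draw]
  RT 264: heading 0 -> 96
  LT 270: heading 96 -> 6
  LT 90: heading 6 -> 96
  -- iteration 2/3 --
  BK 14: (2,0) -> (3.463,-13.923) [heading=96, draw]
  RT 264: heading 96 -> 192
  LT 270: heading 192 -> 102
  LT 90: heading 102 -> 192
  -- iteration 3/3 --
  BK 14: (3.463,-13.923) -> (17.157,-11.013) [heading=192, draw]
  RT 264: heading 192 -> 288
  LT 270: heading 288 -> 198
  LT 90: heading 198 -> 288
]
FD 4: (17.157,-11.013) -> (18.394,-14.817) [heading=288, draw]
Final: pos=(18.394,-14.817), heading=288, 5 segment(s) drawn

Segment lengths:
  seg 1: (0,0) -> (16,0), length = 16
  seg 2: (16,0) -> (2,0), length = 14
  seg 3: (2,0) -> (3.463,-13.923), length = 14
  seg 4: (3.463,-13.923) -> (17.157,-11.013), length = 14
  seg 5: (17.157,-11.013) -> (18.394,-14.817), length = 4
Total = 62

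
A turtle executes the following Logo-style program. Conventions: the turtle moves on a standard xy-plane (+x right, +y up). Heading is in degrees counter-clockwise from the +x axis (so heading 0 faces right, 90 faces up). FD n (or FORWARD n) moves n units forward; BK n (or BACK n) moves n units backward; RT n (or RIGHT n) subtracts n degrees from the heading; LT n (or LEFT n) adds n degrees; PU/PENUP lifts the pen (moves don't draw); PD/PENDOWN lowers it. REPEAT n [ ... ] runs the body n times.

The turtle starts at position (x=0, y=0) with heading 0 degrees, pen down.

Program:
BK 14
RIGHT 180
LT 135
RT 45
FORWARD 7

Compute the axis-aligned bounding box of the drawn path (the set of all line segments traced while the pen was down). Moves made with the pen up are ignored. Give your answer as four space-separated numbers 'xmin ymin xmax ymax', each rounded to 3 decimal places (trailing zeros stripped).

Executing turtle program step by step:
Start: pos=(0,0), heading=0, pen down
BK 14: (0,0) -> (-14,0) [heading=0, draw]
RT 180: heading 0 -> 180
LT 135: heading 180 -> 315
RT 45: heading 315 -> 270
FD 7: (-14,0) -> (-14,-7) [heading=270, draw]
Final: pos=(-14,-7), heading=270, 2 segment(s) drawn

Segment endpoints: x in {-14, 0}, y in {-7, 0}
xmin=-14, ymin=-7, xmax=0, ymax=0

Answer: -14 -7 0 0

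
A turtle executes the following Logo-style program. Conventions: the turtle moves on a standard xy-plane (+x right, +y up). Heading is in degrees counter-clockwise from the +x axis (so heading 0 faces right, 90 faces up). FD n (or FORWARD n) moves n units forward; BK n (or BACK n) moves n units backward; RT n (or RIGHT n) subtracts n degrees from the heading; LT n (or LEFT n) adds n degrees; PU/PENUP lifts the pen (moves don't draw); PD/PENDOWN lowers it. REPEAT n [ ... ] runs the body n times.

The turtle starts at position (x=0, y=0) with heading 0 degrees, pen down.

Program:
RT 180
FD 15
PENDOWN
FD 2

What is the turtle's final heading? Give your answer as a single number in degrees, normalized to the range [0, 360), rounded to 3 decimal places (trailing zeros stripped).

Executing turtle program step by step:
Start: pos=(0,0), heading=0, pen down
RT 180: heading 0 -> 180
FD 15: (0,0) -> (-15,0) [heading=180, draw]
PD: pen down
FD 2: (-15,0) -> (-17,0) [heading=180, draw]
Final: pos=(-17,0), heading=180, 2 segment(s) drawn

Answer: 180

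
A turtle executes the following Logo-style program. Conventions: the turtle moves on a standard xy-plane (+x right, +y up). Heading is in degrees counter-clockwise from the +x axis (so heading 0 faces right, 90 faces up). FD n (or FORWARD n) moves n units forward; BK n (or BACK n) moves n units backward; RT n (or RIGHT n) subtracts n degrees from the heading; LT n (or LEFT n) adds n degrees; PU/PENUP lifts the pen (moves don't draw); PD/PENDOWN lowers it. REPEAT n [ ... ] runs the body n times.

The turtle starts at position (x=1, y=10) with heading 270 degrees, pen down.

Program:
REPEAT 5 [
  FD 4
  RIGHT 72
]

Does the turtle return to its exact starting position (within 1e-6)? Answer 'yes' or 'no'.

Answer: yes

Derivation:
Executing turtle program step by step:
Start: pos=(1,10), heading=270, pen down
REPEAT 5 [
  -- iteration 1/5 --
  FD 4: (1,10) -> (1,6) [heading=270, draw]
  RT 72: heading 270 -> 198
  -- iteration 2/5 --
  FD 4: (1,6) -> (-2.804,4.764) [heading=198, draw]
  RT 72: heading 198 -> 126
  -- iteration 3/5 --
  FD 4: (-2.804,4.764) -> (-5.155,8) [heading=126, draw]
  RT 72: heading 126 -> 54
  -- iteration 4/5 --
  FD 4: (-5.155,8) -> (-2.804,11.236) [heading=54, draw]
  RT 72: heading 54 -> 342
  -- iteration 5/5 --
  FD 4: (-2.804,11.236) -> (1,10) [heading=342, draw]
  RT 72: heading 342 -> 270
]
Final: pos=(1,10), heading=270, 5 segment(s) drawn

Start position: (1, 10)
Final position: (1, 10)
Distance = 0; < 1e-6 -> CLOSED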